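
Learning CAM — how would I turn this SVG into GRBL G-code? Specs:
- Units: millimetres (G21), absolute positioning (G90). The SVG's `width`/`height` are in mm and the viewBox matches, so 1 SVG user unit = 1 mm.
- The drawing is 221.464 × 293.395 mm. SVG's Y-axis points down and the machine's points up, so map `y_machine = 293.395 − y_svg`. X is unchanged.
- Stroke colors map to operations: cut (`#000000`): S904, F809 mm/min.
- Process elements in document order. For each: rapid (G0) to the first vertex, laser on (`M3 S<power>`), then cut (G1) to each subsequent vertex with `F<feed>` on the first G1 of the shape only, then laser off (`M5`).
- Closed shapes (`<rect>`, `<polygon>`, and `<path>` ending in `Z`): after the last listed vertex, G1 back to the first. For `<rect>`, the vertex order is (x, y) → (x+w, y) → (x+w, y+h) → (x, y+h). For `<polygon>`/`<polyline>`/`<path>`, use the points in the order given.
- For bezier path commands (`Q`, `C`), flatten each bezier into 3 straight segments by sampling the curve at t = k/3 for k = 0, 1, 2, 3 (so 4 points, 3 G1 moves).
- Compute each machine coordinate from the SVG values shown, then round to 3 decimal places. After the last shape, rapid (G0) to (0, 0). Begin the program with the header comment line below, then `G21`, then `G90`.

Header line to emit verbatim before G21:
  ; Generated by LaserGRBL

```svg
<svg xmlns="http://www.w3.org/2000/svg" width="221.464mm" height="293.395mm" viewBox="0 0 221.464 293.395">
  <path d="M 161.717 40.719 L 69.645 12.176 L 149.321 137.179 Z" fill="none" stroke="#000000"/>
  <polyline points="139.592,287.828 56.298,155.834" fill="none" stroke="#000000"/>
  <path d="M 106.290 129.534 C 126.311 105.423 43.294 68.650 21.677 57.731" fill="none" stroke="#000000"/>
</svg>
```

viewBox `0 0 221.464 293.395` with mm width/height → 1 unit = 1 mm. Flip: y_m = 293.395 − y_svg.

**Shape 1** — `<path>` closed polygon, stroke `#000000` → cut (S904, F809). Machine vertices: (161.717,252.676) → (69.645,281.219) → (149.321,156.216) → (161.717,252.676). Closed: final G1 returns to the first vertex.

**Shape 2** — `<polyline>` line segment, stroke `#000000` → cut (S904, F809). Machine vertices: (139.592,5.567) → (56.298,137.561). Open path.

**Shape 3** — `<path>` cubic bezier, stroke `#000000` → cut (S904, F809). Control points (SVG): P0=(106.290,129.534), P1=(126.311,105.423), P2=(43.294,68.650), P3=(21.677,57.731); sampled at t=k/3. Machine vertices: (106.290,163.861) → (98.055,190.766) → (57.670,217.554) → (21.677,235.664). Open path.

; Generated by LaserGRBL
G21
G90
G0 X161.717 Y252.676
M3 S904
G1 X69.645 Y281.219 F809
G1 X149.321 Y156.216
G1 X161.717 Y252.676
M5
G0 X139.592 Y5.567
M3 S904
G1 X56.298 Y137.561 F809
M5
G0 X106.290 Y163.861
M3 S904
G1 X98.055 Y190.766 F809
G1 X57.670 Y217.554
G1 X21.677 Y235.664
M5
G0 X0.000 Y0.000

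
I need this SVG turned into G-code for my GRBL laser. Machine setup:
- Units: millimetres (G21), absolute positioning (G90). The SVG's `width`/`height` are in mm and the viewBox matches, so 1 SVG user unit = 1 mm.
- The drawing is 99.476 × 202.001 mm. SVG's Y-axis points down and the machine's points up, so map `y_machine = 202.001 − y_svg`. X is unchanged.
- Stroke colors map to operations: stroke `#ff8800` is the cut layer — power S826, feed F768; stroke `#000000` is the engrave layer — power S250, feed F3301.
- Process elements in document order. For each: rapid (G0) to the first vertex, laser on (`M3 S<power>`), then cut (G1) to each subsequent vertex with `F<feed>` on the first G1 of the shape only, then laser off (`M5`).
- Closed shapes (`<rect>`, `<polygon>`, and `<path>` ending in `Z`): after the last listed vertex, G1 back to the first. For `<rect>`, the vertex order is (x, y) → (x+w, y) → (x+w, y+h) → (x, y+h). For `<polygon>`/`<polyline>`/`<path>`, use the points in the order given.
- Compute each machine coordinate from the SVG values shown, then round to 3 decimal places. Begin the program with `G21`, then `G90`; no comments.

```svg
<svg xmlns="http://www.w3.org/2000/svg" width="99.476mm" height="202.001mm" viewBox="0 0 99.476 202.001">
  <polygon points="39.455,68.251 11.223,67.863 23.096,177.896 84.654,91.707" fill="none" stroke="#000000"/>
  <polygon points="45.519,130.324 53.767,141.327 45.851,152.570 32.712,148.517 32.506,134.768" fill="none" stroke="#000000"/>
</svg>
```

G21
G90
G0 X39.455 Y133.750
M3 S250
G1 X11.223 Y134.138 F3301
G1 X23.096 Y24.105
G1 X84.654 Y110.294
G1 X39.455 Y133.750
M5
G0 X45.519 Y71.677
M3 S250
G1 X53.767 Y60.674 F3301
G1 X45.851 Y49.431
G1 X32.712 Y53.484
G1 X32.506 Y67.233
G1 X45.519 Y71.677
M5

1 u = 1 mm; y_m = 202.001 − y.

[1] `<polygon>` closed polygon, #000000→engrave S250 F3301: (39.455,133.750) → (11.223,134.138) → (23.096,24.105) → (84.654,110.294) → (39.455,133.750) (closed)

[2] `<polygon>` regular polygon, #000000→engrave S250 F3301: (45.519,71.677) → (53.767,60.674) → (45.851,49.431) → (32.712,53.484) → (32.506,67.233) → (45.519,71.677) (closed)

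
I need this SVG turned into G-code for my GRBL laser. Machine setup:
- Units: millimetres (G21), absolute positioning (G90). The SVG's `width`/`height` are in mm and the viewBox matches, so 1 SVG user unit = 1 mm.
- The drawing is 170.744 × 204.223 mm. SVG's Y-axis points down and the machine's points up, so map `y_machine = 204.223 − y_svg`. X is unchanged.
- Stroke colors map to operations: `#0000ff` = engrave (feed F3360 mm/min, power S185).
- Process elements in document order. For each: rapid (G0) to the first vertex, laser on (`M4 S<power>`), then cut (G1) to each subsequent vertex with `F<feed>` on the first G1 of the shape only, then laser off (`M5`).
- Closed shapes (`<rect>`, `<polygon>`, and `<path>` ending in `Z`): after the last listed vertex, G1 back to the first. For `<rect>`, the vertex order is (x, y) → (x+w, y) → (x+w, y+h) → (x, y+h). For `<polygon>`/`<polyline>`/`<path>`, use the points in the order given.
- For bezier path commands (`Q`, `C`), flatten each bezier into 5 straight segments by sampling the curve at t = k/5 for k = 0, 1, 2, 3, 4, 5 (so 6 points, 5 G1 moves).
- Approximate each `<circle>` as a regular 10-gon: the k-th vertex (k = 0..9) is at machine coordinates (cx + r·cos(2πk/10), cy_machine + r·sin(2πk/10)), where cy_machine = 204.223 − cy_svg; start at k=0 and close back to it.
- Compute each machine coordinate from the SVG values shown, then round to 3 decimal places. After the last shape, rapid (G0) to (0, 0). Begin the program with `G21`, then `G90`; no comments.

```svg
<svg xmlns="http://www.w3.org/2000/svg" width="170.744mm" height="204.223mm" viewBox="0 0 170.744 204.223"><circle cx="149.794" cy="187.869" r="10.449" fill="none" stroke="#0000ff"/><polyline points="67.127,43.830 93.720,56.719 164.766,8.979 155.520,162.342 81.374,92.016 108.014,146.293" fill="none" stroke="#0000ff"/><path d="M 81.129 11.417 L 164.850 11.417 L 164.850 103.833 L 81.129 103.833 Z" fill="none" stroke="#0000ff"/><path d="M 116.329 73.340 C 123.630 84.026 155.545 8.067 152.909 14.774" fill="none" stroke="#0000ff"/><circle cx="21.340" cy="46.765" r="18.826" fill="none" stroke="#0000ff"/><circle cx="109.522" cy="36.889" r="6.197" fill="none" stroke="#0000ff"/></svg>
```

G21
G90
G0 X160.243 Y16.354
M4 S185
G1 X158.247 Y22.496 F3360
G1 X153.023 Y26.292
G1 X146.565 Y26.292
G1 X141.341 Y22.496
G1 X139.345 Y16.354
G1 X141.341 Y10.212
G1 X146.565 Y6.416
G1 X153.023 Y6.416
G1 X158.247 Y10.212
G1 X160.243 Y16.354
M5
G0 X67.127 Y160.393
M4 S185
G1 X93.720 Y147.504 F3360
G1 X164.766 Y195.244
G1 X155.520 Y41.881
G1 X81.374 Y112.207
G1 X108.014 Y57.930
M5
G0 X81.129 Y192.806
M4 S185
G1 X164.850 Y192.806 F3360
G1 X164.850 Y100.390
G1 X81.129 Y100.390
G1 X81.129 Y192.806
M5
G0 X116.329 Y130.883
M4 S185
G1 X123.190 Y133.514 F3360
G1 X133.118 Y148.813
G1 X143.274 Y168.654
G1 X150.818 Y184.908
G1 X152.909 Y189.449
M5
G0 X40.166 Y157.458
M4 S185
G1 X36.571 Y168.524 F3360
G1 X27.158 Y175.363
G1 X15.522 Y175.363
G1 X6.109 Y168.524
G1 X2.514 Y157.458
G1 X6.109 Y146.392
G1 X15.522 Y139.553
G1 X27.158 Y139.553
G1 X36.571 Y146.392
G1 X40.166 Y157.458
M5
G0 X115.719 Y167.334
M4 S185
G1 X114.535 Y170.977 F3360
G1 X111.437 Y173.228
G1 X107.607 Y173.228
G1 X104.509 Y170.977
G1 X103.325 Y167.334
G1 X104.509 Y163.691
G1 X107.607 Y161.440
G1 X111.437 Y161.440
G1 X114.535 Y163.691
G1 X115.719 Y167.334
M5
G0 X0.000 Y0.000

1 u = 1 mm; y_m = 204.223 − y.

[1] `<circle>` circle, #0000ff→engrave S185 F3360: (160.243,16.354) → (158.247,22.496) → (153.023,26.292) → (146.565,26.292) → (141.341,22.496) → (139.345,16.354) → (141.341,10.212) → (146.565,6.416) → (153.023,6.416) → (158.247,10.212) → (160.243,16.354) (closed)

[2] `<polyline>` open polyline, #0000ff→engrave S185 F3360: (67.127,160.393) → (93.720,147.504) → (164.766,195.244) → (155.520,41.881) → (81.374,112.207) → (108.014,57.930)

[3] `<path>` rectangle, #0000ff→engrave S185 F3360: (81.129,192.806) → (164.850,192.806) → (164.850,100.390) → (81.129,100.390) → (81.129,192.806) (closed)

[4] `<path>` cubic bezier, #0000ff→engrave S185 F3360: (116.329,130.883) → (123.190,133.514) → (133.118,148.813) → (143.274,168.654) → (150.818,184.908) → (152.909,189.449)

[5] `<circle>` circle, #0000ff→engrave S185 F3360: (40.166,157.458) → (36.571,168.524) → (27.158,175.363) → (15.522,175.363) → (6.109,168.524) → (2.514,157.458) → (6.109,146.392) → (15.522,139.553) → (27.158,139.553) → (36.571,146.392) → (40.166,157.458) (closed)

[6] `<circle>` circle, #0000ff→engrave S185 F3360: (115.719,167.334) → (114.535,170.977) → (111.437,173.228) → (107.607,173.228) → (104.509,170.977) → (103.325,167.334) → (104.509,163.691) → (107.607,161.440) → (111.437,161.440) → (114.535,163.691) → (115.719,167.334) (closed)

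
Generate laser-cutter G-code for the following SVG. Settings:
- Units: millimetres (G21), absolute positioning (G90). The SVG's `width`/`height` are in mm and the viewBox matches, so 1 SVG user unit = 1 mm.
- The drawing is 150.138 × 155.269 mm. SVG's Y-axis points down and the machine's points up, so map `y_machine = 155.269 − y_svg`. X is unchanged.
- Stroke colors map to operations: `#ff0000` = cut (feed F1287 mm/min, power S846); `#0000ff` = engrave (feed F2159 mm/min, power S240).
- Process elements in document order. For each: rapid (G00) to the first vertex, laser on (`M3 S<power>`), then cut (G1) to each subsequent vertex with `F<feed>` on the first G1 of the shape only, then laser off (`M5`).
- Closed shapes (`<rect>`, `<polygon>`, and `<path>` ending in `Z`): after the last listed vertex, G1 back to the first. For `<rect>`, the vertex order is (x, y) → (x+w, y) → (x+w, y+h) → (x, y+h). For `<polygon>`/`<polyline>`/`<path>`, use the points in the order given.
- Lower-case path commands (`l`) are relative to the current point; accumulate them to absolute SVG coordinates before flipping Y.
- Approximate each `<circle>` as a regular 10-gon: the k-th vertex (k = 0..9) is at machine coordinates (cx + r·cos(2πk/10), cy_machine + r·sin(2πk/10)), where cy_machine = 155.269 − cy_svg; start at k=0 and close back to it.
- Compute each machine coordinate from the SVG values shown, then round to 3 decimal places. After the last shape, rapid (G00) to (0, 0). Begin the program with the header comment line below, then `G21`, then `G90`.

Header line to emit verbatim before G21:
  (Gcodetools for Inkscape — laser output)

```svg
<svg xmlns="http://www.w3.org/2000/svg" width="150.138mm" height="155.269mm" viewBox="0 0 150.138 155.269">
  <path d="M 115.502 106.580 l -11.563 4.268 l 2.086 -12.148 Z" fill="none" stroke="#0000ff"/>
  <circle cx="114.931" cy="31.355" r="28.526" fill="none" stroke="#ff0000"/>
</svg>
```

Since the viewBox matches the mm dimensions, user units are millimetres directly. The only transform is the Y-flip y_m = 155.269 − y_svg.

Shape 1 is a regular polygon drawn with `<path>`. Its stroke #0000ff means engrave at S240, F2159. After flipping Y the toolpath is (115.502,48.689) → (103.939,44.421) → (106.025,56.569) → (115.502,48.689), returning to the start.

Shape 2 is a circle drawn with `<circle>`. Its stroke #ff0000 means cut at S846, F1287. After flipping Y the toolpath is (143.457,123.914) → (138.009,140.681) → (123.746,151.044) → (106.116,151.044) → (91.853,140.681) → (86.405,123.914) → (91.853,107.147) → (106.116,96.784) → (123.746,96.784) → (138.009,107.147) → (143.457,123.914), returning to the start.

(Gcodetools for Inkscape — laser output)
G21
G90
G00 X115.502 Y48.689
M3 S240
G1 X103.939 Y44.421 F2159
G1 X106.025 Y56.569
G1 X115.502 Y48.689
M5
G00 X143.457 Y123.914
M3 S846
G1 X138.009 Y140.681 F1287
G1 X123.746 Y151.044
G1 X106.116 Y151.044
G1 X91.853 Y140.681
G1 X86.405 Y123.914
G1 X91.853 Y107.147
G1 X106.116 Y96.784
G1 X123.746 Y96.784
G1 X138.009 Y107.147
G1 X143.457 Y123.914
M5
G00 X0.000 Y0.000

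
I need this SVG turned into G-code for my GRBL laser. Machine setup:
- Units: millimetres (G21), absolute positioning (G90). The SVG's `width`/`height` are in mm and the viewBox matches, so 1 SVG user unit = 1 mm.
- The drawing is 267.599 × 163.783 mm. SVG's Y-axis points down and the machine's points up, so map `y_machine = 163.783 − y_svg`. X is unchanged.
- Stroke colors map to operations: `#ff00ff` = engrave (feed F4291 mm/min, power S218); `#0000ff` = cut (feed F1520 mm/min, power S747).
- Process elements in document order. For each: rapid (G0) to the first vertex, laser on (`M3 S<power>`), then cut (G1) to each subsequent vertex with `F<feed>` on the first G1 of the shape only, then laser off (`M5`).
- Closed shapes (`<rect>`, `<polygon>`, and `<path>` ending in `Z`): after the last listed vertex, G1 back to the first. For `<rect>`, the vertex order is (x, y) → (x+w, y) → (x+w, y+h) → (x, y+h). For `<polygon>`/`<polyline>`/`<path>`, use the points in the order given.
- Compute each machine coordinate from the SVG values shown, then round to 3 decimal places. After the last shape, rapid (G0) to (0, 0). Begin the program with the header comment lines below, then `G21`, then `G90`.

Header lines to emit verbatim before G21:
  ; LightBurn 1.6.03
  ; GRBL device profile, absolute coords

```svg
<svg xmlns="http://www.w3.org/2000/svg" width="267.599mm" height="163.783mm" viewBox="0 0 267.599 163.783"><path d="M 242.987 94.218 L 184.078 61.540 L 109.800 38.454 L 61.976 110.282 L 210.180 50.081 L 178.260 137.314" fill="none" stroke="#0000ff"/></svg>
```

Since the viewBox matches the mm dimensions, user units are millimetres directly. The only transform is the Y-flip y_m = 163.783 − y_svg.

Shape 1 is a open polyline drawn with `<path>`. Its stroke #0000ff means cut at S747, F1520. After flipping Y the toolpath is (242.987,69.565) → (184.078,102.243) → (109.800,125.329) → (61.976,53.501) → (210.180,113.702) → (178.260,26.469).

; LightBurn 1.6.03
; GRBL device profile, absolute coords
G21
G90
G0 X242.987 Y69.565
M3 S747
G1 X184.078 Y102.243 F1520
G1 X109.800 Y125.329
G1 X61.976 Y53.501
G1 X210.180 Y113.702
G1 X178.260 Y26.469
M5
G0 X0.000 Y0.000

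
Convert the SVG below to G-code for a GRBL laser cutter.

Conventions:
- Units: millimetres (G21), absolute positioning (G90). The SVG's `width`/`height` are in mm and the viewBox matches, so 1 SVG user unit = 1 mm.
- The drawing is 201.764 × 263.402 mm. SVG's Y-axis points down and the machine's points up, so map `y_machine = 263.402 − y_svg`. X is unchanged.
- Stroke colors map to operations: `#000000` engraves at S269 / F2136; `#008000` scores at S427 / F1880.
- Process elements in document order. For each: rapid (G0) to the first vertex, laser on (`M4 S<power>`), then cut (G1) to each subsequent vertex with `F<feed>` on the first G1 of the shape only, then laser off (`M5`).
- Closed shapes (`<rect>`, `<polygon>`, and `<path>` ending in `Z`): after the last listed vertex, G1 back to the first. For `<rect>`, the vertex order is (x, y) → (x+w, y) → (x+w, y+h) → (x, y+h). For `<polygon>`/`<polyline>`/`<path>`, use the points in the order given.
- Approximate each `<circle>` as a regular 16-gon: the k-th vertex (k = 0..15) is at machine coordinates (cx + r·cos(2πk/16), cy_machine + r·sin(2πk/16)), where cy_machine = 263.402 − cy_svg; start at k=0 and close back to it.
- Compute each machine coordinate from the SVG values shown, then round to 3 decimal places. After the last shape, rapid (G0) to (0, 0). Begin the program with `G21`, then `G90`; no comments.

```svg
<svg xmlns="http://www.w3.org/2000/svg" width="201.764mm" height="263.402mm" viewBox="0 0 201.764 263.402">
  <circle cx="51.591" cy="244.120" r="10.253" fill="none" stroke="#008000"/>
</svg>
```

viewBox `0 0 201.764 263.402` with mm width/height → 1 unit = 1 mm. Flip: y_m = 263.402 − y_svg.

**Shape 1** — `<circle>` circle, stroke `#008000` → score (S427, F1880). Machine vertices: (61.844,19.282) → (61.064,23.206) → (58.841,26.532) → (55.515,28.755) → (51.591,29.535) → (47.667,28.755) → (44.341,26.532) → (42.118,23.206) → (41.338,19.282) → (42.118,15.358) → (44.341,12.032) → (47.667,9.809) → (51.591,9.029) → (55.515,9.809) → (58.841,12.032) → (61.064,15.358) → (61.844,19.282). Closed: final G1 returns to the first vertex.

G21
G90
G0 X61.844 Y19.282
M4 S427
G1 X61.064 Y23.206 F1880
G1 X58.841 Y26.532
G1 X55.515 Y28.755
G1 X51.591 Y29.535
G1 X47.667 Y28.755
G1 X44.341 Y26.532
G1 X42.118 Y23.206
G1 X41.338 Y19.282
G1 X42.118 Y15.358
G1 X44.341 Y12.032
G1 X47.667 Y9.809
G1 X51.591 Y9.029
G1 X55.515 Y9.809
G1 X58.841 Y12.032
G1 X61.064 Y15.358
G1 X61.844 Y19.282
M5
G0 X0.000 Y0.000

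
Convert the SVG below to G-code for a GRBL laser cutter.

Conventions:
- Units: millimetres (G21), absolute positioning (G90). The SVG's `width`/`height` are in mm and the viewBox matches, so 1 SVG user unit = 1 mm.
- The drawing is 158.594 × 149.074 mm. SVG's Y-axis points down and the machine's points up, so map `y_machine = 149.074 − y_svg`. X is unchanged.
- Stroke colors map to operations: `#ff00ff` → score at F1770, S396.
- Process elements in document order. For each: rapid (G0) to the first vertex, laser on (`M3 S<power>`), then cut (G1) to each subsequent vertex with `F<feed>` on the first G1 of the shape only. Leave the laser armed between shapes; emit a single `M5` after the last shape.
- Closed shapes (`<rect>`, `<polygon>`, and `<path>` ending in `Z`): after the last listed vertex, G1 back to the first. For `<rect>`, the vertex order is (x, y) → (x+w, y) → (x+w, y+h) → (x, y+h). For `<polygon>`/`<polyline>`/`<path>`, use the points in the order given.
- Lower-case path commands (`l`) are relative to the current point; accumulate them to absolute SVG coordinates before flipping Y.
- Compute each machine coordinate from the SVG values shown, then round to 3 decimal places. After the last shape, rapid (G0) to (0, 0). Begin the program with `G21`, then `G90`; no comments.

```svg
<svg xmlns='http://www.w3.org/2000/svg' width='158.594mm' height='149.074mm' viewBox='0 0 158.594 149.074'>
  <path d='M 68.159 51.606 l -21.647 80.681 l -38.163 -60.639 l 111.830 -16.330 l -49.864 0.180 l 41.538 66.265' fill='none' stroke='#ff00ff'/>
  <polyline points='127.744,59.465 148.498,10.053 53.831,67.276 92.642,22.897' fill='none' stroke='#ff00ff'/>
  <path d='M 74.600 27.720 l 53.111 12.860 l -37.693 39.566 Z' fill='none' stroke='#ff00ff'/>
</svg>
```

G21
G90
G0 X68.159 Y97.468
M3 S396
G1 X46.512 Y16.787 F1770
G1 X8.349 Y77.426
G1 X120.179 Y93.756
G1 X70.315 Y93.576
G1 X111.853 Y27.311
G0 X127.744 Y89.609
M3 S396
G1 X148.498 Y139.021 F1770
G1 X53.831 Y81.798
G1 X92.642 Y126.177
G0 X74.600 Y121.354
M3 S396
G1 X127.711 Y108.494 F1770
G1 X90.018 Y68.928
G1 X74.600 Y121.354
M5
G0 X0.000 Y0.000

1 u = 1 mm; y_m = 149.074 − y.

[1] `<path>` open polyline, #ff00ff→score S396 F1770: (68.159,97.468) → (46.512,16.787) → (8.349,77.426) → (120.179,93.756) → (70.315,93.576) → (111.853,27.311)

[2] `<polyline>` open polyline, #ff00ff→score S396 F1770: (127.744,89.609) → (148.498,139.021) → (53.831,81.798) → (92.642,126.177)

[3] `<path>` regular polygon, #ff00ff→score S396 F1770: (74.600,121.354) → (127.711,108.494) → (90.018,68.928) → (74.600,121.354) (closed)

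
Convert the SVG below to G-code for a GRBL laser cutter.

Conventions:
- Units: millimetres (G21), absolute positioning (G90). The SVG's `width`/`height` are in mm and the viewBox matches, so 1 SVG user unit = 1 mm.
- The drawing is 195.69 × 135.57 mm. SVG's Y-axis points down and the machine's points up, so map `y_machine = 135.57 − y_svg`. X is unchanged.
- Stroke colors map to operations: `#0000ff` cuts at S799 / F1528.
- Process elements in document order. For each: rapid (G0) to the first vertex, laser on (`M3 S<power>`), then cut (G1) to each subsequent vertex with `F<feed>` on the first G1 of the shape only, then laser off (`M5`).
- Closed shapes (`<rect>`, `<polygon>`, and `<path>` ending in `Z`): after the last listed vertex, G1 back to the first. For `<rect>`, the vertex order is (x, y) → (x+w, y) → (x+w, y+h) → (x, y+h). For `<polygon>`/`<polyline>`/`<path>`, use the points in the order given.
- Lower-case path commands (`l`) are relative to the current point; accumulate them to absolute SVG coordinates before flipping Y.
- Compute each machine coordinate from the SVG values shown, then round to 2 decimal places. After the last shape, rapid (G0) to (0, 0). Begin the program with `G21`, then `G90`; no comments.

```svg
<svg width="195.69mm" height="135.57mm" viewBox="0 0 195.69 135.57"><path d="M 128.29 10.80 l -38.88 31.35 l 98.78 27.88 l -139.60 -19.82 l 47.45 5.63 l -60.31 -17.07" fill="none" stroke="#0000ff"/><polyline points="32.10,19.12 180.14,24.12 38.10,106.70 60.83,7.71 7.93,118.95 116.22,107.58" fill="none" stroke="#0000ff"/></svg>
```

G21
G90
G0 X128.29 Y124.77
M3 S799
G1 X89.41 Y93.42 F1528
G1 X188.19 Y65.54
G1 X48.59 Y85.36
G1 X96.04 Y79.73
G1 X35.73 Y96.80
M5
G0 X32.10 Y116.45
M3 S799
G1 X180.14 Y111.45 F1528
G1 X38.10 Y28.87
G1 X60.83 Y127.86
G1 X7.93 Y16.62
G1 X116.22 Y27.99
M5
G0 X0.00 Y0.00

viewBox `0 0 195.69 135.57` with mm width/height → 1 unit = 1 mm. Flip: y_m = 135.57 − y_svg.

**Shape 1** — `<path>` open polyline, stroke `#0000ff` → cut (S799, F1528). Machine vertices: (128.29,124.77) → (89.41,93.42) → (188.19,65.54) → (48.59,85.36) → (96.04,79.73) → (35.73,96.80). Open path.

**Shape 2** — `<polyline>` open polyline, stroke `#0000ff` → cut (S799, F1528). Machine vertices: (32.10,116.45) → (180.14,111.45) → (38.10,28.87) → (60.83,127.86) → (7.93,16.62) → (116.22,27.99). Open path.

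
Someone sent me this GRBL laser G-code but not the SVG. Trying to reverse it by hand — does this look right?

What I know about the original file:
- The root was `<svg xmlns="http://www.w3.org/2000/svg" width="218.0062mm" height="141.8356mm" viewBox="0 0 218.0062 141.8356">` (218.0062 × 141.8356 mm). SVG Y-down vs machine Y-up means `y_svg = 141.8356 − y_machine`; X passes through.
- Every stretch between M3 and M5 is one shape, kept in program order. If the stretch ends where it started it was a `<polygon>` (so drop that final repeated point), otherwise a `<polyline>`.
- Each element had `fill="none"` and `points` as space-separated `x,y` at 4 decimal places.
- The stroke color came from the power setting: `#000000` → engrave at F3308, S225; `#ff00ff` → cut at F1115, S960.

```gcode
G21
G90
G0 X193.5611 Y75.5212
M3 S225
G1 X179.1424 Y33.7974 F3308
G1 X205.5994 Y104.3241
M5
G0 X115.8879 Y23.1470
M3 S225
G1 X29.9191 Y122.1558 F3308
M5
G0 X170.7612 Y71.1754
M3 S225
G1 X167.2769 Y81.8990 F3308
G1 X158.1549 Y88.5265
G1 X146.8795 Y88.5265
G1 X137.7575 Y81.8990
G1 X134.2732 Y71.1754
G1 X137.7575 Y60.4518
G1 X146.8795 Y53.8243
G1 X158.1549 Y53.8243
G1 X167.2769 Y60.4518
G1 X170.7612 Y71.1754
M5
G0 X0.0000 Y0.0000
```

y_svg = 141.8356 − y_m. Every run uses S225, so all elements get stroke `#000000` (engrave).

[1] open run; points: 193.5611,66.3144 179.1424,108.0382 205.5994,37.5115

[2] open run; points: 115.8879,118.6886 29.9191,19.6798

[3] closed run; points: 170.7612,70.6602 167.2769,59.9366 158.1549,53.3091 146.8795,53.3091 137.7575,59.9366 134.2732,70.6602 137.7575,81.3838 146.8795,88.0113 158.1549,88.0113 167.2769,81.3838

<svg xmlns="http://www.w3.org/2000/svg" width="218.0062mm" height="141.8356mm" viewBox="0 0 218.0062 141.8356">
  <polyline points="193.5611,66.3144 179.1424,108.0382 205.5994,37.5115" fill="none" stroke="#000000"/>
  <polyline points="115.8879,118.6886 29.9191,19.6798" fill="none" stroke="#000000"/>
  <polygon points="170.7612,70.6602 167.2769,59.9366 158.1549,53.3091 146.8795,53.3091 137.7575,59.9366 134.2732,70.6602 137.7575,81.3838 146.8795,88.0113 158.1549,88.0113 167.2769,81.3838" fill="none" stroke="#000000"/>
</svg>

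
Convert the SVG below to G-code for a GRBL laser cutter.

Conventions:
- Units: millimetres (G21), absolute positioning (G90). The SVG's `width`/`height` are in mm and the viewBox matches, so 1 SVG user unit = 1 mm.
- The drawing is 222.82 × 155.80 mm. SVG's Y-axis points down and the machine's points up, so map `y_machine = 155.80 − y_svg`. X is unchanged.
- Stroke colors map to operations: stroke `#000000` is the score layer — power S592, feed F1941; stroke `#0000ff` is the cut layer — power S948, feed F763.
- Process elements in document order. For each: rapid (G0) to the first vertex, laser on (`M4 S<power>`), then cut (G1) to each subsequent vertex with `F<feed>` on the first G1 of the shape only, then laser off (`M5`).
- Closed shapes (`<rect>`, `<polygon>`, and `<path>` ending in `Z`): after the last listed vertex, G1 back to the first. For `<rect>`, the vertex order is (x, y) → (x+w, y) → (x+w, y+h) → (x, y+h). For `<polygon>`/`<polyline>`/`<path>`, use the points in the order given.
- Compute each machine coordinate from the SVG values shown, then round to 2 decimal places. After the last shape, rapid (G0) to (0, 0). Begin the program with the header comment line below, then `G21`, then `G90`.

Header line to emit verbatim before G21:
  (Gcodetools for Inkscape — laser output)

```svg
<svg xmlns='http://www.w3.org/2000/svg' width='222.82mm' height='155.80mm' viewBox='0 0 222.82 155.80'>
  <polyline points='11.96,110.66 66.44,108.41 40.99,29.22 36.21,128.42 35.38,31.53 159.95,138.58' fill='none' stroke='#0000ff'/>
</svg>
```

viewBox `0 0 222.82 155.80` with mm width/height → 1 unit = 1 mm. Flip: y_m = 155.80 − y_svg.

**Shape 1** — `<polyline>` open polyline, stroke `#0000ff` → cut (S948, F763). Machine vertices: (11.96,45.14) → (66.44,47.39) → (40.99,126.58) → (36.21,27.38) → (35.38,124.27) → (159.95,17.22). Open path.

(Gcodetools for Inkscape — laser output)
G21
G90
G0 X11.96 Y45.14
M4 S948
G1 X66.44 Y47.39 F763
G1 X40.99 Y126.58
G1 X36.21 Y27.38
G1 X35.38 Y124.27
G1 X159.95 Y17.22
M5
G0 X0.00 Y0.00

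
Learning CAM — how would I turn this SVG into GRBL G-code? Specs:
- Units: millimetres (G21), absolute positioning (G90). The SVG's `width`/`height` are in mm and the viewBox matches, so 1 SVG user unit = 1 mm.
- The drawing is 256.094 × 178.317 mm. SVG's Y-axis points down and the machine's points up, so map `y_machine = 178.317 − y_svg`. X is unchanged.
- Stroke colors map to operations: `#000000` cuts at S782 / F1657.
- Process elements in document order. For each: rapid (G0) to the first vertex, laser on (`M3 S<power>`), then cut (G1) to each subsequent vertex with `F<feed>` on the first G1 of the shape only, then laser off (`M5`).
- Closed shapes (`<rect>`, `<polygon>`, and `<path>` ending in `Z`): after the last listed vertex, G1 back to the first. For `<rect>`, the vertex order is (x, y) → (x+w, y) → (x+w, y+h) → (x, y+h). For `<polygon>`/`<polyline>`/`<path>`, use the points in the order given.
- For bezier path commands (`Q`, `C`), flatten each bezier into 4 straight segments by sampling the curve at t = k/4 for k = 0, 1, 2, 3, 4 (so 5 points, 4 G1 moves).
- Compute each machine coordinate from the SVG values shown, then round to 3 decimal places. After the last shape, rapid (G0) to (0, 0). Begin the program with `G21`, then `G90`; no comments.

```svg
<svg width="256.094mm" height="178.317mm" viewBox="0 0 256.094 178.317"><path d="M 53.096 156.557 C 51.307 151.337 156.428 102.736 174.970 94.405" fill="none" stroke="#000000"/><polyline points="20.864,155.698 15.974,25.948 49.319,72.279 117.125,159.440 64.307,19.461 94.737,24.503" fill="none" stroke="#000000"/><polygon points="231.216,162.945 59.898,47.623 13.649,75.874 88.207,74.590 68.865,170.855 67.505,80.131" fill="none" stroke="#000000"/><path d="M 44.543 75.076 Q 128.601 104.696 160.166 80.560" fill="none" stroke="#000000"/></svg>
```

G21
G90
G0 X53.096 Y21.760
M3 S782
G1 X68.777 Y32.502 F1657
G1 X106.409 Y51.669
G1 X147.853 Y71.420
G1 X174.970 Y83.912
M5
G0 X20.864 Y22.619
M3 S782
G1 X15.974 Y152.369 F1657
G1 X49.319 Y106.038
G1 X117.125 Y18.877
G1 X64.307 Y158.856
G1 X94.737 Y153.814
M5
G0 X231.216 Y15.372
M3 S782
G1 X59.898 Y130.694 F1657
G1 X13.649 Y102.443
G1 X88.207 Y103.727
G1 X68.865 Y7.462
G1 X67.505 Y98.186
G1 X231.216 Y15.372
M5
G0 X44.543 Y103.241
M3 S782
G1 X83.291 Y91.791 F1657
G1 X115.478 Y87.060
G1 X141.103 Y89.049
G1 X160.166 Y97.757
M5
G0 X0.000 Y0.000

Since the viewBox matches the mm dimensions, user units are millimetres directly. The only transform is the Y-flip y_m = 178.317 − y_svg.

Shape 1 is a cubic bezier drawn with `<path>`. Its stroke #000000 means cut at S782, F1657. After flipping Y the toolpath is (53.096,21.760) → (68.777,32.502) → (106.409,51.669) → (147.853,71.420) → (174.970,83.912).

Shape 2 is a open polyline drawn with `<polyline>`. Its stroke #000000 means cut at S782, F1657. After flipping Y the toolpath is (20.864,22.619) → (15.974,152.369) → (49.319,106.038) → (117.125,18.877) → (64.307,158.856) → (94.737,153.814).

Shape 3 is a closed polygon drawn with `<polygon>`. Its stroke #000000 means cut at S782, F1657. After flipping Y the toolpath is (231.216,15.372) → (59.898,130.694) → (13.649,102.443) → (88.207,103.727) → (68.865,7.462) → (67.505,98.186) → (231.216,15.372), returning to the start.

Shape 4 is a quadratic bezier drawn with `<path>`. Its stroke #000000 means cut at S782, F1657. After flipping Y the toolpath is (44.543,103.241) → (83.291,91.791) → (115.478,87.060) → (141.103,89.049) → (160.166,97.757).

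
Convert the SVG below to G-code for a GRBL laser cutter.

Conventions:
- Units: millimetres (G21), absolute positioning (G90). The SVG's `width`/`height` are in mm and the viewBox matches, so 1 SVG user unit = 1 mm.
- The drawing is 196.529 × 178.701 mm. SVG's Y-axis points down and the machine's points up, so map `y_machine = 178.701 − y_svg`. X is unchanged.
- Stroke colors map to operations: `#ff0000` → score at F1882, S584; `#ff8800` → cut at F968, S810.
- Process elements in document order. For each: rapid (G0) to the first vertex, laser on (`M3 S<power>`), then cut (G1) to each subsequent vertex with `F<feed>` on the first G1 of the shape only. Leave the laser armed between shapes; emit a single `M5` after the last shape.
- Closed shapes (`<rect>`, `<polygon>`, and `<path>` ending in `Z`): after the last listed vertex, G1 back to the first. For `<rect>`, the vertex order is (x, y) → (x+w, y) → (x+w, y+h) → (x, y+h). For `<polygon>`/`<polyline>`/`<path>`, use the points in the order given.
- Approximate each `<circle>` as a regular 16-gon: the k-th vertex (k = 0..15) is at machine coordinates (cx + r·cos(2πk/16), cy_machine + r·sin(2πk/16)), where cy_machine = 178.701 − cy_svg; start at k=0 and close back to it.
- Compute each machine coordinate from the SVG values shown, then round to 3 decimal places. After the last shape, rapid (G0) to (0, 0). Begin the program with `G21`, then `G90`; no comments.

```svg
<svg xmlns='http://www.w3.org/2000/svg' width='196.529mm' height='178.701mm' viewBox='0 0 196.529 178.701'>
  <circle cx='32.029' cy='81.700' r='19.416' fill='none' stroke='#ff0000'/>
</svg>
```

G21
G90
G0 X51.445 Y97.001
M3 S584
G1 X49.967 Y104.431 F1882
G1 X45.758 Y110.730
G1 X39.459 Y114.939
G1 X32.029 Y116.417
G1 X24.599 Y114.939
G1 X18.300 Y110.730
G1 X14.091 Y104.431
G1 X12.613 Y97.001
G1 X14.091 Y89.571
G1 X18.300 Y83.272
G1 X24.599 Y79.063
G1 X32.029 Y77.585
G1 X39.459 Y79.063
G1 X45.758 Y83.272
G1 X49.967 Y89.571
G1 X51.445 Y97.001
M5
G0 X0.000 Y0.000

Since the viewBox matches the mm dimensions, user units are millimetres directly. The only transform is the Y-flip y_m = 178.701 − y_svg.

Shape 1 is a circle drawn with `<circle>`. Its stroke #ff0000 means score at S584, F1882. After flipping Y the toolpath is (51.445,97.001) → (49.967,104.431) → (45.758,110.730) → (39.459,114.939) → (32.029,116.417) → (24.599,114.939) → (18.300,110.730) → (14.091,104.431) → (12.613,97.001) → (14.091,89.571) → (18.300,83.272) → (24.599,79.063) → (32.029,77.585) → (39.459,79.063) → (45.758,83.272) → (49.967,89.571) → (51.445,97.001), returning to the start.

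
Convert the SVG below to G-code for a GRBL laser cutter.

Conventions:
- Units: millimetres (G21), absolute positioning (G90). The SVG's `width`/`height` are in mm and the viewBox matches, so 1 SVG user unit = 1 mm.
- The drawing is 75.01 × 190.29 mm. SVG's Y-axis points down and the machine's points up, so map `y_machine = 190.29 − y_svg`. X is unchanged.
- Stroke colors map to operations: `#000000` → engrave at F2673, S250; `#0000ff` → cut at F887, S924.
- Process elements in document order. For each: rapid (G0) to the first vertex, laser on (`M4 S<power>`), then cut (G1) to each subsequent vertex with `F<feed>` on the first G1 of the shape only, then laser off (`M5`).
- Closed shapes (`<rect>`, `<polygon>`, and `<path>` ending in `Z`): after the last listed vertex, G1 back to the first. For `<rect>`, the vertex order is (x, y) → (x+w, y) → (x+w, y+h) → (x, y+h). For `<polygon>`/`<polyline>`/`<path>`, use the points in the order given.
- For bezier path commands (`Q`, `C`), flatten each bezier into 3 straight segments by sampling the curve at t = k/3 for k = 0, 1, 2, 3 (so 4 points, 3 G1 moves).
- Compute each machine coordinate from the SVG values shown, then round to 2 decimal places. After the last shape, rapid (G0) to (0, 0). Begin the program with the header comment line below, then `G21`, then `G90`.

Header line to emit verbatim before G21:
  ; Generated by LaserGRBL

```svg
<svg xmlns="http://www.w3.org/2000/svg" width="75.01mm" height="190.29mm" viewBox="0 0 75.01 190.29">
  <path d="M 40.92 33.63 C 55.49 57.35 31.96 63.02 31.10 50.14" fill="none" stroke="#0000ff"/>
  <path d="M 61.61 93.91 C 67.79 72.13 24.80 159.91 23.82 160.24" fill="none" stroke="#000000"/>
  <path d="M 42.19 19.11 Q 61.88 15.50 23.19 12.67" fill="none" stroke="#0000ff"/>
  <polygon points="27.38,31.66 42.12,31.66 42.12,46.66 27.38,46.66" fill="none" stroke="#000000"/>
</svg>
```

1 u = 1 mm; y_m = 190.29 − y.

[1] `<path>` cubic bezier, #0000ff→cut S924 F887: (40.92,156.66) → (45.04,138.98) → (37.27,133.43) → (31.10,140.15)

[2] `<path>` cubic bezier, #000000→engrave S250 F2673: (61.61,96.38) → (54.78,88.94) → (35.43,52.23) → (23.82,30.05)

[3] `<path>` quadratic bezier, #0000ff→cut S924 F887: (42.19,171.18) → (48.83,173.50) → (42.50,175.65) → (23.19,177.62)

[4] `<polygon>` rectangle, #000000→engrave S250 F2673: (27.38,158.63) → (42.12,158.63) → (42.12,143.63) → (27.38,143.63) → (27.38,158.63) (closed)

; Generated by LaserGRBL
G21
G90
G0 X40.92 Y156.66
M4 S924
G1 X45.04 Y138.98 F887
G1 X37.27 Y133.43
G1 X31.10 Y140.15
M5
G0 X61.61 Y96.38
M4 S250
G1 X54.78 Y88.94 F2673
G1 X35.43 Y52.23
G1 X23.82 Y30.05
M5
G0 X42.19 Y171.18
M4 S924
G1 X48.83 Y173.50 F887
G1 X42.50 Y175.65
G1 X23.19 Y177.62
M5
G0 X27.38 Y158.63
M4 S250
G1 X42.12 Y158.63 F2673
G1 X42.12 Y143.63
G1 X27.38 Y143.63
G1 X27.38 Y158.63
M5
G0 X0.00 Y0.00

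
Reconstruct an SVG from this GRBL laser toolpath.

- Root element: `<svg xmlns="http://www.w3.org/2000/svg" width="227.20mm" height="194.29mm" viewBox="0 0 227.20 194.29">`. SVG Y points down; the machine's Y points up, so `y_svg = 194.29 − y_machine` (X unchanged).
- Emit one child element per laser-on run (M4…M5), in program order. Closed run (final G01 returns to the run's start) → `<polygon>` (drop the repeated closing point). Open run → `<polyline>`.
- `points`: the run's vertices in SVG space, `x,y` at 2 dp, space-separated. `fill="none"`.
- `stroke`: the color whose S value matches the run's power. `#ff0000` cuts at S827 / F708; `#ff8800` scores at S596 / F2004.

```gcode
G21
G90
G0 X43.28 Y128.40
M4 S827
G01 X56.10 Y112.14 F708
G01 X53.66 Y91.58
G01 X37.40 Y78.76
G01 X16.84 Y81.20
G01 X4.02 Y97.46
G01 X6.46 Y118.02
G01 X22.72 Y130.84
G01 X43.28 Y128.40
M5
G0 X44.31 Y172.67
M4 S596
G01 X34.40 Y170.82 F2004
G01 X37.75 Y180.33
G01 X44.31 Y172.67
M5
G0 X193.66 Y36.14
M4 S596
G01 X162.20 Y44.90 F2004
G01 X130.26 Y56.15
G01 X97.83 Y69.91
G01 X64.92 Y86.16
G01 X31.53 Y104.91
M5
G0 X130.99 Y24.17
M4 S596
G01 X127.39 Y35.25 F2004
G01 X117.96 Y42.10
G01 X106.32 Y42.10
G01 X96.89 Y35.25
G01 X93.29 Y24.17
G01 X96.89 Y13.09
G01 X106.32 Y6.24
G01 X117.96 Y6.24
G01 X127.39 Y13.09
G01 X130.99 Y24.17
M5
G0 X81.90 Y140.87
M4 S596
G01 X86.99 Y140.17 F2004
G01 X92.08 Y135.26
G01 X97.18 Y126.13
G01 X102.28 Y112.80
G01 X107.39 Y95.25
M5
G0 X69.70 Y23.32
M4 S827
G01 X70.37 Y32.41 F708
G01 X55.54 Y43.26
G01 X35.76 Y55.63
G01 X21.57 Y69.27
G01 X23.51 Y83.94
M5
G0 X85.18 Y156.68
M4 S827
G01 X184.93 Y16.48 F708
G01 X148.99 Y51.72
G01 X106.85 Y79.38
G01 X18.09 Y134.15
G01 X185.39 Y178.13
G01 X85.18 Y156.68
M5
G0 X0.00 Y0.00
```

<svg xmlns="http://www.w3.org/2000/svg" width="227.20mm" height="194.29mm" viewBox="0 0 227.20 194.29">
  <polygon points="43.28,65.89 56.10,82.15 53.66,102.71 37.40,115.53 16.84,113.09 4.02,96.83 6.46,76.27 22.72,63.45" fill="none" stroke="#ff0000"/>
  <polygon points="44.31,21.62 34.40,23.47 37.75,13.96" fill="none" stroke="#ff8800"/>
  <polyline points="193.66,158.15 162.20,149.39 130.26,138.14 97.83,124.38 64.92,108.13 31.53,89.38" fill="none" stroke="#ff8800"/>
  <polygon points="130.99,170.12 127.39,159.04 117.96,152.19 106.32,152.19 96.89,159.04 93.29,170.12 96.89,181.20 106.32,188.05 117.96,188.05 127.39,181.20" fill="none" stroke="#ff8800"/>
  <polyline points="81.90,53.42 86.99,54.12 92.08,59.03 97.18,68.16 102.28,81.49 107.39,99.04" fill="none" stroke="#ff8800"/>
  <polyline points="69.70,170.97 70.37,161.88 55.54,151.03 35.76,138.66 21.57,125.02 23.51,110.35" fill="none" stroke="#ff0000"/>
  <polygon points="85.18,37.61 184.93,177.81 148.99,142.57 106.85,114.91 18.09,60.14 185.39,16.16" fill="none" stroke="#ff0000"/>
</svg>

y_svg = 194.29 − y_m.

[1] S827→`#ff0000` (cut); closed run; points: 43.28,65.89 56.10,82.15 53.66,102.71 37.40,115.53 16.84,113.09 4.02,96.83 6.46,76.27 22.72,63.45

[2] S596→`#ff8800` (score); closed run; points: 44.31,21.62 34.40,23.47 37.75,13.96

[3] S596→`#ff8800` (score); open run; points: 193.66,158.15 162.20,149.39 130.26,138.14 97.83,124.38 64.92,108.13 31.53,89.38

[4] S596→`#ff8800` (score); closed run; points: 130.99,170.12 127.39,159.04 117.96,152.19 106.32,152.19 96.89,159.04 93.29,170.12 96.89,181.20 106.32,188.05 117.96,188.05 127.39,181.20

[5] S596→`#ff8800` (score); open run; points: 81.90,53.42 86.99,54.12 92.08,59.03 97.18,68.16 102.28,81.49 107.39,99.04

[6] S827→`#ff0000` (cut); open run; points: 69.70,170.97 70.37,161.88 55.54,151.03 35.76,138.66 21.57,125.02 23.51,110.35

[7] S827→`#ff0000` (cut); closed run; points: 85.18,37.61 184.93,177.81 148.99,142.57 106.85,114.91 18.09,60.14 185.39,16.16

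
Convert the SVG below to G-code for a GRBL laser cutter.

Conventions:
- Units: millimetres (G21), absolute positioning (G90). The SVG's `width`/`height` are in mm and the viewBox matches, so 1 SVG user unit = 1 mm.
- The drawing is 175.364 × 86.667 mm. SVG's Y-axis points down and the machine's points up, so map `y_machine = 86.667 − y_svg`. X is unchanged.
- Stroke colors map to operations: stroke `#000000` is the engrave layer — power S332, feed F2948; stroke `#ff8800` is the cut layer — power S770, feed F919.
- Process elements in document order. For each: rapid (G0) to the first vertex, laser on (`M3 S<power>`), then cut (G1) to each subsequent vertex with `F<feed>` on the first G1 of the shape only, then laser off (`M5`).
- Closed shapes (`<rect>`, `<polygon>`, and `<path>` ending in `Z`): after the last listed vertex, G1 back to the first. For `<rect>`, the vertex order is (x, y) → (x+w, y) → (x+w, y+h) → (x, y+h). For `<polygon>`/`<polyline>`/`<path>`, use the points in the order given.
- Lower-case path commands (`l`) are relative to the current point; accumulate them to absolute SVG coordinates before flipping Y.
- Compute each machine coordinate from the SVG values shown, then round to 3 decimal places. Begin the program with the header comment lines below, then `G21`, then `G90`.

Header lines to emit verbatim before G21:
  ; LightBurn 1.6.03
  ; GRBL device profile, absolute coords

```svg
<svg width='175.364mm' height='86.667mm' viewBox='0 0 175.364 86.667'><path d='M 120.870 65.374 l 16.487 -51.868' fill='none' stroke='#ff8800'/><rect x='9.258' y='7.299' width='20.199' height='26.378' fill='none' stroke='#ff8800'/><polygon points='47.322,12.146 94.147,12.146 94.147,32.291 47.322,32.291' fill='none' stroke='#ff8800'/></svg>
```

; LightBurn 1.6.03
; GRBL device profile, absolute coords
G21
G90
G0 X120.870 Y21.293
M3 S770
G1 X137.357 Y73.161 F919
M5
G0 X9.258 Y79.368
M3 S770
G1 X29.457 Y79.368 F919
G1 X29.457 Y52.990
G1 X9.258 Y52.990
G1 X9.258 Y79.368
M5
G0 X47.322 Y74.521
M3 S770
G1 X94.147 Y74.521 F919
G1 X94.147 Y54.376
G1 X47.322 Y54.376
G1 X47.322 Y74.521
M5

Since the viewBox matches the mm dimensions, user units are millimetres directly. The only transform is the Y-flip y_m = 86.667 − y_svg.

Shape 1 is a line segment drawn with `<path>`. Its stroke #ff8800 means cut at S770, F919. After flipping Y the toolpath is (120.870,21.293) → (137.357,73.161).

Shape 2 is a rectangle drawn with `<rect>`. Its stroke #ff8800 means cut at S770, F919. After flipping Y the toolpath is (9.258,79.368) → (29.457,79.368) → (29.457,52.990) → (9.258,52.990) → (9.258,79.368), returning to the start.

Shape 3 is a rectangle drawn with `<polygon>`. Its stroke #ff8800 means cut at S770, F919. After flipping Y the toolpath is (47.322,74.521) → (94.147,74.521) → (94.147,54.376) → (47.322,54.376) → (47.322,74.521), returning to the start.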